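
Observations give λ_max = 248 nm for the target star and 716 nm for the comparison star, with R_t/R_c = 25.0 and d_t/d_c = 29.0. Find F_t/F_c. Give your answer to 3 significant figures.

51.6

Wien's law: T_t/T_c = λ_c/λ_t = 716/248 = 2.887.
L_t/L_c = (R_t/R_c)²(T_t/T_c)⁴ = (25.0)²(2.887)⁴ = 4.342×10^4.
F_t/F_c = (L_t/L_c)/(d_t/d_c)² = 4.342×10^4/(29.0)² = 51.63.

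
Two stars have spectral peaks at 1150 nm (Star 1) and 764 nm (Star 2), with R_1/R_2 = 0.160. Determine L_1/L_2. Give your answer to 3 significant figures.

Wien's law gives T ∝ 1/λ_max, so T_1/T_2 = λ_2/λ_1 = 764/1150 = 0.6643.
Then L ∝ R²T⁴ gives L_1/L_2 = (0.160)² × (0.6643)⁴ = 0.02560 × 0.1948 = 0.004987.

0.00499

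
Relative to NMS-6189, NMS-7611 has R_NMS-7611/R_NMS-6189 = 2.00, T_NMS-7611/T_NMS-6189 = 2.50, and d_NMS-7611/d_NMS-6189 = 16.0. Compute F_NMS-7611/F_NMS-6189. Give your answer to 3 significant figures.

L_NMS-7611/L_NMS-6189 = (R_NMS-7611/R_NMS-6189)²(T_NMS-7611/T_NMS-6189)⁴ = (2.00)² × (2.50)⁴ = 156.2.
F_NMS-7611/F_NMS-6189 = (L_NMS-7611/L_NMS-6189)/(d_NMS-7611/d_NMS-6189)² = 156.2 / (16.0)² = 0.6104.

0.610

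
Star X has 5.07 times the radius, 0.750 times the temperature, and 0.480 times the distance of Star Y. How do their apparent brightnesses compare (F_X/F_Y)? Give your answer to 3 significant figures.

L_X/L_Y = (R_X/R_Y)²(T_X/T_Y)⁴ = (5.07)² × (0.750)⁴ = 8.133.
F_X/F_Y = (L_X/L_Y)/(d_X/d_Y)² = 8.133 / (0.480)² = 35.30.

35.3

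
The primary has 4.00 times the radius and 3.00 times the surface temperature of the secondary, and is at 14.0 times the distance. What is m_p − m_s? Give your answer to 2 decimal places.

-2.05

L_p/L_s = (4.00)²(3.00)⁴ = 1296.
F_p/F_s = (L_p/L_s)/(d_p/d_s)² = 1296/196.0 = 6.612.
m_p − m_s = −2.5 log₁₀(6.612) = -2.05.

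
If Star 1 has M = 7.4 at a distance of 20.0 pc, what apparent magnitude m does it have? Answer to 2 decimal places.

m = M + 5 log₁₀(d/10 pc) = 7.4 + 5 log₁₀(20.0/10)
  = 7.4 + 5 × 0.301 = 7.4 + 1.51 = 8.91.

8.91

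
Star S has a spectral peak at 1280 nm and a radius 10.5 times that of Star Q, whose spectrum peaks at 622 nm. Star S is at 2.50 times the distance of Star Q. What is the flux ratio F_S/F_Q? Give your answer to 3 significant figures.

Wien's law: T_S/T_Q = λ_Q/λ_S = 622/1280 = 0.4859.
L_S/L_Q = (R_S/R_Q)²(T_S/T_Q)⁴ = (10.5)²(0.4859)⁴ = 6.148.
F_S/F_Q = (L_S/L_Q)/(d_S/d_Q)² = 6.148/(2.50)² = 0.9836.

0.984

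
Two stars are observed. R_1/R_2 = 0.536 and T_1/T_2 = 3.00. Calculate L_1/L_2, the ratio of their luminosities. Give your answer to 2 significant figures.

23

From the Stefan–Boltzmann law, L ∝ R²T⁴, so
L_1/L_2 = (R_1/R_2)² (T_1/T_2)⁴ = (0.536)² × (3.00)⁴ = 0.2873 × 81.00 = 23.27.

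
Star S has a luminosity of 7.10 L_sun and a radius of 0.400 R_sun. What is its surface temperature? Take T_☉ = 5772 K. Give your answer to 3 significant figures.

1.49×10^4 K

T/T_☉ = (L/L_☉)^(1/4) / (R/R_☉)^(1/2)
T = 5772 × (7.10)^(1/4) / √(0.400) = 5772 × 1.632 / 0.6325 = 1.490×10^4 K.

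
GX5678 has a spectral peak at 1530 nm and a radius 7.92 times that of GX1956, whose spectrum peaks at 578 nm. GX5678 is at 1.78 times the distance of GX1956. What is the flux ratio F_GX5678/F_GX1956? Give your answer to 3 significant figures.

Wien's law: T_GX5678/T_GX1956 = λ_GX1956/λ_GX5678 = 578/1530 = 0.3778.
L_GX5678/L_GX1956 = (R_GX5678/R_GX1956)²(T_GX5678/T_GX1956)⁴ = (7.92)²(0.3778)⁴ = 1.278.
F_GX5678/F_GX1956 = (L_GX5678/L_GX1956)/(d_GX5678/d_GX1956)² = 1.278/(1.78)² = 0.4032.

0.403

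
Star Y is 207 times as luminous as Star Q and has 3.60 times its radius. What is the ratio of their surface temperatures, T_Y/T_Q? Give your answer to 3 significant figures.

L ∝ R²T⁴ gives T ∝ (L/R²)^(1/4), so
T_Y/T_Q = (207 / 3.60²)^(1/4) = (15.97)^(1/4) = 1.999.

2.00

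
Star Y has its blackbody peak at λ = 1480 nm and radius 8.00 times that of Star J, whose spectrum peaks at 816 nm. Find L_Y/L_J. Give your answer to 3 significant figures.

5.91

Wien's law gives T ∝ 1/λ_max, so T_Y/T_J = λ_J/λ_Y = 816/1480 = 0.5514.
Then L ∝ R²T⁴ gives L_Y/L_J = (8.00)² × (0.5514)⁴ = 64.00 × 0.09241 = 5.914.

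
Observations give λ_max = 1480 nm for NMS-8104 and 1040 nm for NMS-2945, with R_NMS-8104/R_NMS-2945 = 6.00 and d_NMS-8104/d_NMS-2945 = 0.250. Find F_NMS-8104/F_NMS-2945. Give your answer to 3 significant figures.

Wien's law: T_NMS-8104/T_NMS-2945 = λ_NMS-2945/λ_NMS-8104 = 1040/1480 = 0.7027.
L_NMS-8104/L_NMS-2945 = (R_NMS-8104/R_NMS-2945)²(T_NMS-8104/T_NMS-2945)⁴ = (6.00)²(0.7027)⁴ = 8.778.
F_NMS-8104/F_NMS-2945 = (L_NMS-8104/L_NMS-2945)/(d_NMS-8104/d_NMS-2945)² = 8.778/(0.250)² = 140.4.

140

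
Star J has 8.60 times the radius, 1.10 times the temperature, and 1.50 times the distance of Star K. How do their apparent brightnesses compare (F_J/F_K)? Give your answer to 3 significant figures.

48.1

L_J/L_K = (R_J/R_K)²(T_J/T_K)⁴ = (8.60)² × (1.10)⁴ = 108.3.
F_J/F_K = (L_J/L_K)/(d_J/d_K)² = 108.3 / (1.50)² = 48.13.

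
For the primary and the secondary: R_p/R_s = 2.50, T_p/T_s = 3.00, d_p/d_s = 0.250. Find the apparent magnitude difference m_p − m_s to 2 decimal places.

-9.77

L_p/L_s = (2.50)²(3.00)⁴ = 506.2.
F_p/F_s = (L_p/L_s)/(d_p/d_s)² = 506.2/0.06250 = 8100.
m_p − m_s = −2.5 log₁₀(8100) = -9.77.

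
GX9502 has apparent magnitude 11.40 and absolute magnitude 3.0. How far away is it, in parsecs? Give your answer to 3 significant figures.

479 pc

m − M = 5 log₁₀(d/10 pc)
11.40 − (3.0) = 8.40 = 5 log₁₀(d/10)
d = 10 × 10^(8.40/5) = 10 × 10^1.680 = 478.6 pc.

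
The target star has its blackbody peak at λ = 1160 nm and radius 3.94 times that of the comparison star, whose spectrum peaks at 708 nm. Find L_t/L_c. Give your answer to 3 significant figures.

2.15

Wien's law gives T ∝ 1/λ_max, so T_t/T_c = λ_c/λ_t = 708/1160 = 0.6103.
Then L ∝ R²T⁴ gives L_t/L_c = (3.94)² × (0.6103)⁴ = 15.52 × 0.1388 = 2.154.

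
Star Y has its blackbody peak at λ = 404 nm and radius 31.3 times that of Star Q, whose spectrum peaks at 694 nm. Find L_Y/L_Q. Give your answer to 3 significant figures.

Wien's law gives T ∝ 1/λ_max, so T_Y/T_Q = λ_Q/λ_Y = 694/404 = 1.718.
Then L ∝ R²T⁴ gives L_Y/L_Q = (31.3)² × (1.718)⁴ = 979.7 × 8.708 = 8531.

8.53×10^3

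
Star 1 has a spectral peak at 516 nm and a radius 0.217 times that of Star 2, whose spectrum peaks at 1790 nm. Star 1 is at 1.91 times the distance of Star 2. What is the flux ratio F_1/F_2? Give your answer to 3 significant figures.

1.87

Wien's law: T_1/T_2 = λ_2/λ_1 = 1790/516 = 3.469.
L_1/L_2 = (R_1/R_2)²(T_1/T_2)⁴ = (0.217)²(3.469)⁴ = 6.819.
F_1/F_2 = (L_1/L_2)/(d_1/d_2)² = 6.819/(1.91)² = 1.869.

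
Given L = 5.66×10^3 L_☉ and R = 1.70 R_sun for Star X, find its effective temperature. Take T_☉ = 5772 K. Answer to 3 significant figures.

T/T_☉ = (L/L_☉)^(1/4) / (R/R_☉)^(1/2)
T = 5772 × (5.66×10^3)^(1/4) / √(1.70) = 5772 × 8.674 / 1.304 = 3.840×10^4 K.

3.84×10^4 K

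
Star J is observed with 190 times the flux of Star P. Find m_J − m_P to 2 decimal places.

-5.70

m_J − m_P = −2.5 log₁₀(F_J/F_P) = −2.5 log₁₀(190) = −2.5 × (2.279) = -5.697.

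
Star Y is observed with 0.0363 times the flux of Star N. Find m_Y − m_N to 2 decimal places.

m_Y − m_N = −2.5 log₁₀(F_Y/F_N) = −2.5 log₁₀(0.0363) = −2.5 × (-1.440) = 3.600.

3.60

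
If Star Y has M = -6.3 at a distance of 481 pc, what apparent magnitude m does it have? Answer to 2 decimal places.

2.11

m = M + 5 log₁₀(d/10 pc) = -6.3 + 5 log₁₀(481/10)
  = -6.3 + 5 × 1.682 = -6.3 + 8.41 = 2.11.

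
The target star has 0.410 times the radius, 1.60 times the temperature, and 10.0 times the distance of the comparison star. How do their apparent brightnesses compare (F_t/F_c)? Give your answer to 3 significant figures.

0.0110

L_t/L_c = (R_t/R_c)²(T_t/T_c)⁴ = (0.410)² × (1.60)⁴ = 1.102.
F_t/F_c = (L_t/L_c)/(d_t/d_c)² = 1.102 / (10.0)² = 0.01102.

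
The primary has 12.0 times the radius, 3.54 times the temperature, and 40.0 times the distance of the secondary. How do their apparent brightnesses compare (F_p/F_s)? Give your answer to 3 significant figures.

L_p/L_s = (R_p/R_s)²(T_p/T_s)⁴ = (12.0)² × (3.54)⁴ = 2.261×10^4.
F_p/F_s = (L_p/L_s)/(d_p/d_s)² = 2.261×10^4 / (40.0)² = 14.13.

14.1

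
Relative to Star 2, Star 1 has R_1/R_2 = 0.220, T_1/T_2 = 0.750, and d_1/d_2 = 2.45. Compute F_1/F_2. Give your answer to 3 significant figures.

0.00255

L_1/L_2 = (R_1/R_2)²(T_1/T_2)⁴ = (0.220)² × (0.750)⁴ = 0.01531.
F_1/F_2 = (L_1/L_2)/(d_1/d_2)² = 0.01531 / (2.45)² = 0.002551.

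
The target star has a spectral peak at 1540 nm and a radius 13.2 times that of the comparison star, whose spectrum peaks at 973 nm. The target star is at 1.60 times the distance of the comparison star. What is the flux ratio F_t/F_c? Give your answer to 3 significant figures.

10.8

Wien's law: T_t/T_c = λ_c/λ_t = 973/1540 = 0.6318.
L_t/L_c = (R_t/R_c)²(T_t/T_c)⁴ = (13.2)²(0.6318)⁴ = 27.77.
F_t/F_c = (L_t/L_c)/(d_t/d_c)² = 27.77/(1.60)² = 10.85.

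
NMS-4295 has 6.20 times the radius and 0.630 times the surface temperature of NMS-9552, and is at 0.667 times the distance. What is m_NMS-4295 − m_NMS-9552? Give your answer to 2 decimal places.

-2.83

L_NMS-4295/L_NMS-9552 = (6.20)²(0.630)⁴ = 6.055.
F_NMS-4295/F_NMS-9552 = (L_NMS-4295/L_NMS-9552)/(d_NMS-4295/d_NMS-9552)² = 6.055/0.4449 = 13.61.
m_NMS-4295 − m_NMS-9552 = −2.5 log₁₀(13.61) = -2.83.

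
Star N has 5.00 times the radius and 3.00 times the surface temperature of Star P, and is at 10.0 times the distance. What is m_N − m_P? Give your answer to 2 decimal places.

L_N/L_P = (5.00)²(3.00)⁴ = 2025.
F_N/F_P = (L_N/L_P)/(d_N/d_P)² = 2025/100.0 = 20.25.
m_N − m_P = −2.5 log₁₀(20.25) = -3.27.

-3.27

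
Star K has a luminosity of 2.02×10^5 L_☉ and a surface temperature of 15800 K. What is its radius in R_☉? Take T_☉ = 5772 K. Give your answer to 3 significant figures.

R/R_☉ = √(L/L_☉) / (T/T_☉)² = √(2.02×10^5) / (2.737)²
       = 449.4 / 7.493 = 59.98.

60.0 R_☉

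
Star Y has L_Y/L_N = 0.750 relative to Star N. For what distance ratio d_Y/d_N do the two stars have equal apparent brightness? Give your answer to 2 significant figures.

0.87

Equal flux requires L_Y/d_Y² = L_N/d_N², so d_Y/d_N = √(L_Y/L_N)
= √(0.750) = 0.8660.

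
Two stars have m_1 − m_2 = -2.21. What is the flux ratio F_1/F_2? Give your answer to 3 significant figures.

7.66

F_1/F_2 = 10^(−(m_1 − m_2)/2.5) = 10^(2.21/2.5) = 10^0.884 = 7.656.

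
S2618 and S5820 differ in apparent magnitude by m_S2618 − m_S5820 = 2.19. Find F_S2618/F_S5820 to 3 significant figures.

0.133

F_S2618/F_S5820 = 10^(−(m_S2618 − m_S5820)/2.5) = 10^(-2.19/2.5) = 10^-0.876 = 0.1330.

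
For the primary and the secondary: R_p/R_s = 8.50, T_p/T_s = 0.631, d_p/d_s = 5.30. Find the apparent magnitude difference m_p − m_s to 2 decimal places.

L_p/L_s = (8.50)²(0.631)⁴ = 11.45.
F_p/F_s = (L_p/L_s)/(d_p/d_s)² = 11.45/28.09 = 0.4078.
m_p − m_s = −2.5 log₁₀(0.4078) = 0.97.

0.97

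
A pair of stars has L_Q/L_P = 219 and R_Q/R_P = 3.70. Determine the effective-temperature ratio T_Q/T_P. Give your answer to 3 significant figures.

L ∝ R²T⁴ gives T ∝ (L/R²)^(1/4), so
T_Q/T_P = (219 / 3.70²)^(1/4) = (16.00)^(1/4) = 2.000.

2.00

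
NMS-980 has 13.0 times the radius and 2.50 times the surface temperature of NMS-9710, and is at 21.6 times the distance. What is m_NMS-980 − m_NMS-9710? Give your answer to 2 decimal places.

L_NMS-980/L_NMS-9710 = (13.0)²(2.50)⁴ = 6602.
F_NMS-980/F_NMS-9710 = (L_NMS-980/L_NMS-9710)/(d_NMS-980/d_NMS-9710)² = 6602/466.6 = 14.15.
m_NMS-980 − m_NMS-9710 = −2.5 log₁₀(14.15) = -2.88.

-2.88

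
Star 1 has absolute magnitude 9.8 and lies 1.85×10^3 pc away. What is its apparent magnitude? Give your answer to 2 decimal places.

m = M + 5 log₁₀(d/10 pc) = 9.8 + 5 log₁₀(1.85×10^3/10)
  = 9.8 + 5 × 2.267 = 9.8 + 11.34 = 21.14.

21.14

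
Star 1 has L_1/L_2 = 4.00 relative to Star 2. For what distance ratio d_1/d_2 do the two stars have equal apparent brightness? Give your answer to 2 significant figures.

2.0

Equal flux requires L_1/d_1² = L_2/d_2², so d_1/d_2 = √(L_1/L_2)
= √(4.00) = 2.000.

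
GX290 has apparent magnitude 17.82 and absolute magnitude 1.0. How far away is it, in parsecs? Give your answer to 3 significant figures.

m − M = 5 log₁₀(d/10 pc)
17.82 − (1.0) = 16.82 = 5 log₁₀(d/10)
d = 10 × 10^(16.82/5) = 10 × 10^3.364 = 2.312×10^4 pc.

2.31×10^4 pc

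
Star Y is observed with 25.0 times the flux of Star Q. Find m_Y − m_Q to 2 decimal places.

m_Y − m_Q = −2.5 log₁₀(F_Y/F_Q) = −2.5 log₁₀(25.0) = −2.5 × (1.398) = -3.495.

-3.49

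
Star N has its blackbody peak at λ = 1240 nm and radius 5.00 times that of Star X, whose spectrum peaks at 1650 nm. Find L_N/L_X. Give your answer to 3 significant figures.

Wien's law gives T ∝ 1/λ_max, so T_N/T_X = λ_X/λ_N = 1650/1240 = 1.331.
Then L ∝ R²T⁴ gives L_N/L_X = (5.00)² × (1.331)⁴ = 25.00 × 3.135 = 78.38.

78.4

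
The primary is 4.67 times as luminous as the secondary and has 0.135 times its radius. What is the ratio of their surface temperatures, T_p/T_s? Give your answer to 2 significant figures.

4.0

L ∝ R²T⁴ gives T ∝ (L/R²)^(1/4), so
T_p/T_s = (4.67 / 0.135²)^(1/4) = (256.2)^(1/4) = 4.001.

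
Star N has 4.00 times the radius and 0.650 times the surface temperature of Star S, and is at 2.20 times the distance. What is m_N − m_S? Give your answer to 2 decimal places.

L_N/L_S = (4.00)²(0.650)⁴ = 2.856.
F_N/F_S = (L_N/L_S)/(d_N/d_S)² = 2.856/4.840 = 0.5901.
m_N − m_S = −2.5 log₁₀(0.5901) = 0.57.

0.57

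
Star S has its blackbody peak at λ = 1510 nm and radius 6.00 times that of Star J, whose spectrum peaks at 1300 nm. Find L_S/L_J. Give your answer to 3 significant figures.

Wien's law gives T ∝ 1/λ_max, so T_S/T_J = λ_J/λ_S = 1300/1510 = 0.8609.
Then L ∝ R²T⁴ gives L_S/L_J = (6.00)² × (0.8609)⁴ = 36.00 × 0.5494 = 19.78.

19.8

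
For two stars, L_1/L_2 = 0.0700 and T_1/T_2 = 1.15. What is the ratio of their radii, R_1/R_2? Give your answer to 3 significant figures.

L ∝ R²T⁴ gives R ∝ √L / T², so
R_1/R_2 = √(0.0700) / (1.15)² = 0.2646 / 1.322 = 0.2001.

0.200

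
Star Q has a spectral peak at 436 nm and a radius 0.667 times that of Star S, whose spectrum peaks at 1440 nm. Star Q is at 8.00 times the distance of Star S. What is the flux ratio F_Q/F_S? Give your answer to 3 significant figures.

Wien's law: T_Q/T_S = λ_S/λ_Q = 1440/436 = 3.303.
L_Q/L_S = (R_Q/R_S)²(T_Q/T_S)⁴ = (0.667)²(3.303)⁴ = 52.94.
F_Q/F_S = (L_Q/L_S)/(d_Q/d_S)² = 52.94/(8.00)² = 0.8271.

0.827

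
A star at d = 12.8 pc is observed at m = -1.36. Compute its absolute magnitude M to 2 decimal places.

-1.90

M = m − 5 log₁₀(d/10 pc) = -1.36 − 5 log₁₀(12.8/10)
  = -1.36 − 5 × 0.107 = -1.36 − 0.54 = -1.90.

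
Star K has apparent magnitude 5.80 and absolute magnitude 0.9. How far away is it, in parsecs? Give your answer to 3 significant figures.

95.5 pc

m − M = 5 log₁₀(d/10 pc)
5.80 − (0.9) = 4.90 = 5 log₁₀(d/10)
d = 10 × 10^(4.90/5) = 10 × 10^0.980 = 95.50 pc.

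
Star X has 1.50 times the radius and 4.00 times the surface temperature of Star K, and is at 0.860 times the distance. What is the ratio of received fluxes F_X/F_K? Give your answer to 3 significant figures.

779

L_X/L_K = (R_X/R_K)²(T_X/T_K)⁴ = (1.50)² × (4.00)⁴ = 576.0.
F_X/F_K = (L_X/L_K)/(d_X/d_K)² = 576.0 / (0.860)² = 778.8.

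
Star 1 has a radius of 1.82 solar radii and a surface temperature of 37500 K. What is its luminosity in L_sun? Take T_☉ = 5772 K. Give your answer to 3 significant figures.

L/L_☉ = (R/R_☉)² (T/T_☉)⁴ = (1.82)² × (37500/5772)⁴
       = 3.312 × (6.497)⁴ = 3.312 × 1782 = 5902.

5.90×10^3 L_sun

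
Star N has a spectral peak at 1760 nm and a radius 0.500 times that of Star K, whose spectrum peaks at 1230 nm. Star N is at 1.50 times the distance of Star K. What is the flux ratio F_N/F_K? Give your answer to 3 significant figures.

0.0265

Wien's law: T_N/T_K = λ_K/λ_N = 1230/1760 = 0.6989.
L_N/L_K = (R_N/R_K)²(T_N/T_K)⁴ = (0.500)²(0.6989)⁴ = 0.05964.
F_N/F_K = (L_N/L_K)/(d_N/d_K)² = 0.05964/(1.50)² = 0.02650.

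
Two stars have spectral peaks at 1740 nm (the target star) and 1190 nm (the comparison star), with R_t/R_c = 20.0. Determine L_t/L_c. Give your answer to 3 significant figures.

87.5

Wien's law gives T ∝ 1/λ_max, so T_t/T_c = λ_c/λ_t = 1190/1740 = 0.6839.
Then L ∝ R²T⁴ gives L_t/L_c = (20.0)² × (0.6839)⁴ = 400.0 × 0.2188 = 87.51.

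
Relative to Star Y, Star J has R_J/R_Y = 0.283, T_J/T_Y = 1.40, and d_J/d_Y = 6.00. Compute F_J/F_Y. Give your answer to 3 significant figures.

L_J/L_Y = (R_J/R_Y)²(T_J/T_Y)⁴ = (0.283)² × (1.40)⁴ = 0.3077.
F_J/F_Y = (L_J/L_Y)/(d_J/d_Y)² = 0.3077 / (6.00)² = 0.008546.

0.00855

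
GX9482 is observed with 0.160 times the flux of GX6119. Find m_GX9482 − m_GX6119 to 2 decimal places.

1.99

m_GX9482 − m_GX6119 = −2.5 log₁₀(F_GX9482/F_GX6119) = −2.5 log₁₀(0.160) = −2.5 × (-0.796) = 1.990.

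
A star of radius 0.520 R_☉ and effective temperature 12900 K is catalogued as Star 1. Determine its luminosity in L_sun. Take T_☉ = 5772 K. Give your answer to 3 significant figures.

6.75 L_sun

L/L_☉ = (R/R_☉)² (T/T_☉)⁴ = (0.520)² × (12900/5772)⁴
       = 0.2704 × (2.235)⁴ = 0.2704 × 24.95 = 6.746.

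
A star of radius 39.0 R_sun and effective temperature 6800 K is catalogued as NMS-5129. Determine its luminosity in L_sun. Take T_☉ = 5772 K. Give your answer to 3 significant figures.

2.93×10^3 L_sun

L/L_☉ = (R/R_☉)² (T/T_☉)⁴ = (39.0)² × (6800/5772)⁴
       = 1521 × (1.178)⁴ = 1521 × 1.926 = 2930.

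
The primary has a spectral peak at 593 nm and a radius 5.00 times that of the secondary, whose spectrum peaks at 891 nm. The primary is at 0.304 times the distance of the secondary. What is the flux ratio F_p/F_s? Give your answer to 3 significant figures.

1.38×10^3

Wien's law: T_p/T_s = λ_s/λ_p = 891/593 = 1.503.
L_p/L_s = (R_p/R_s)²(T_p/T_s)⁴ = (5.00)²(1.503)⁴ = 127.4.
F_p/F_s = (L_p/L_s)/(d_p/d_s)² = 127.4/(0.304)² = 1379.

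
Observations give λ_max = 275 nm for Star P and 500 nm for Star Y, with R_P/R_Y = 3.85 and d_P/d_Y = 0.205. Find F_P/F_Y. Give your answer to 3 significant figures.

3.85×10^3

Wien's law: T_P/T_Y = λ_Y/λ_P = 500/275 = 1.818.
L_P/L_Y = (R_P/R_Y)²(T_P/T_Y)⁴ = (3.85)²(1.818)⁴ = 162.0.
F_P/F_Y = (L_P/L_Y)/(d_P/d_Y)² = 162.0/(0.205)² = 3854.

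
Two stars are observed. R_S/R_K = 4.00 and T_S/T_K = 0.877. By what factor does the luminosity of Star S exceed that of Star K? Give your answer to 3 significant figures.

9.46

From the Stefan–Boltzmann law, L ∝ R²T⁴, so
L_S/L_K = (R_S/R_K)² (T_S/T_K)⁴ = (4.00)² × (0.877)⁴ = 16.00 × 0.5916 = 9.465.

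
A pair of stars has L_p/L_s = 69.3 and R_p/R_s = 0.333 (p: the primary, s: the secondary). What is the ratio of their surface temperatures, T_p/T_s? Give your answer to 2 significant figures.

L ∝ R²T⁴ gives T ∝ (L/R²)^(1/4), so
T_p/T_s = (69.3 / 0.333²)^(1/4) = (624.9)^(1/4) = 5.000.

5.0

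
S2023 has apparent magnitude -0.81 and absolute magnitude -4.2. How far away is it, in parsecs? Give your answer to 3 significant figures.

47.6 pc

m − M = 5 log₁₀(d/10 pc)
-0.81 − (-4.2) = 3.39 = 5 log₁₀(d/10)
d = 10 × 10^(3.39/5) = 10 × 10^0.678 = 47.64 pc.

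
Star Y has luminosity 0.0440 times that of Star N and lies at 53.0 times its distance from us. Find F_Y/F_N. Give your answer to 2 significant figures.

F = L/(4πd²), so F_Y/F_N = (L_Y/L_N) / (d_Y/d_N)²
= 0.0440 / (53.0)² = 0.0440 / 2809 = 1.566×10^-5.

1.6×10^-5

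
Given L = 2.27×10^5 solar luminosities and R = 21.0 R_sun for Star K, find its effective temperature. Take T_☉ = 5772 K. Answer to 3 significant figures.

2.75×10^4 K

T/T_☉ = (L/L_☉)^(1/4) / (R/R_☉)^(1/2)
T = 5772 × (2.27×10^5)^(1/4) / √(21.0) = 5772 × 21.83 / 4.583 = 2.749×10^4 K.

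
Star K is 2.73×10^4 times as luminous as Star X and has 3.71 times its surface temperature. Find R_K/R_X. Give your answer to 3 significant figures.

L ∝ R²T⁴ gives R ∝ √L / T², so
R_K/R_X = √(2.73×10^4) / (3.71)² = 165.2 / 13.76 = 12.00.

12.0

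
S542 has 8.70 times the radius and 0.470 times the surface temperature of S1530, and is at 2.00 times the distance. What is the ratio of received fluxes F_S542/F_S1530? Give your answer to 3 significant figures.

L_S542/L_S1530 = (R_S542/R_S1530)²(T_S542/T_S1530)⁴ = (8.70)² × (0.470)⁴ = 3.693.
F_S542/F_S1530 = (L_S542/L_S1530)/(d_S542/d_S1530)² = 3.693 / (2.00)² = 0.9234.

0.923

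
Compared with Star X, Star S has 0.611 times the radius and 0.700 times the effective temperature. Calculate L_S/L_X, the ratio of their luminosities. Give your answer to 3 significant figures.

From the Stefan–Boltzmann law, L ∝ R²T⁴, so
L_S/L_X = (R_S/R_X)² (T_S/T_X)⁴ = (0.611)² × (0.700)⁴ = 0.3733 × 0.2401 = 0.08963.

0.0896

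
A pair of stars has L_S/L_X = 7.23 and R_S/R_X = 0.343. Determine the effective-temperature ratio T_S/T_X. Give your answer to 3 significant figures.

L ∝ R²T⁴ gives T ∝ (L/R²)^(1/4), so
T_S/T_X = (7.23 / 0.343²)^(1/4) = (61.45)^(1/4) = 2.800.

2.80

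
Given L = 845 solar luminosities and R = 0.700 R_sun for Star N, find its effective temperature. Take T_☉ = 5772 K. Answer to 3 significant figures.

T/T_☉ = (L/L_☉)^(1/4) / (R/R_☉)^(1/2)
T = 5772 × (845)^(1/4) / √(0.700) = 5772 × 5.392 / 0.8367 = 3.720×10^4 K.

3.72×10^4 K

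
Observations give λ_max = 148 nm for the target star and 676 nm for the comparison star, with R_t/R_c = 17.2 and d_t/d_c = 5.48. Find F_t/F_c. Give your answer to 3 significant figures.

Wien's law: T_t/T_c = λ_c/λ_t = 676/148 = 4.568.
L_t/L_c = (R_t/R_c)²(T_t/T_c)⁴ = (17.2)²(4.568)⁴ = 1.288×10^5.
F_t/F_c = (L_t/L_c)/(d_t/d_c)² = 1.288×10^5/(5.48)² = 4288.

4.29×10^3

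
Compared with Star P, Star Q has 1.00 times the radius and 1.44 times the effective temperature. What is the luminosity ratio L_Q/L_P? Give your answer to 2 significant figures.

From the Stefan–Boltzmann law, L ∝ R²T⁴, so
L_Q/L_P = (R_Q/R_P)² (T_Q/T_P)⁴ = (1.00)² × (1.44)⁴ = 1.000 × 4.300 = 4.300.

4.3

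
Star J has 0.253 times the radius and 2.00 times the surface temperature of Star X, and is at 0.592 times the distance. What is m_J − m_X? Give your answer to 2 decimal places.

L_J/L_X = (0.253)²(2.00)⁴ = 1.024.
F_J/F_X = (L_J/L_X)/(d_J/d_X)² = 1.024/0.3505 = 2.922.
m_J − m_X = −2.5 log₁₀(2.922) = -1.16.

-1.16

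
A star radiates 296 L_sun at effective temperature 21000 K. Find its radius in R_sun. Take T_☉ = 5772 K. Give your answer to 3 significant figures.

R/R_☉ = √(L/L_☉) / (T/T_☉)² = √(296) / (3.638)²
       = 17.20 / 13.24 = 1.300.

1.30 R_sun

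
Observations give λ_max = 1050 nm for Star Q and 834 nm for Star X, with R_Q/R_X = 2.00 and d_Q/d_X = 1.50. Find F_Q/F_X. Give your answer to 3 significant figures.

0.708

Wien's law: T_Q/T_X = λ_X/λ_Q = 834/1050 = 0.7943.
L_Q/L_X = (R_Q/R_X)²(T_Q/T_X)⁴ = (2.00)²(0.7943)⁴ = 1.592.
F_Q/F_X = (L_Q/L_X)/(d_Q/d_X)² = 1.592/(1.50)² = 0.7076.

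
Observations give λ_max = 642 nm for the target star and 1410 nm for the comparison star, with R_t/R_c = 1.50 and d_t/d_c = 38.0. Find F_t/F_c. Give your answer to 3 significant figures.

0.0363

Wien's law: T_t/T_c = λ_c/λ_t = 1410/642 = 2.196.
L_t/L_c = (R_t/R_c)²(T_t/T_c)⁴ = (1.50)²(2.196)⁴ = 52.35.
F_t/F_c = (L_t/L_c)/(d_t/d_c)² = 52.35/(38.0)² = 0.03625.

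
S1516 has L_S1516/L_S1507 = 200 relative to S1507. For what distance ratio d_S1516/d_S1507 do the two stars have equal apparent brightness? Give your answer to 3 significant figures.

Equal flux requires L_S1516/d_S1516² = L_S1507/d_S1507², so d_S1516/d_S1507 = √(L_S1516/L_S1507)
= √(200) = 14.14.

14.1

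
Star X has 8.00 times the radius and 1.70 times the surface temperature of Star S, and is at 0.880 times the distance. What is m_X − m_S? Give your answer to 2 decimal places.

L_X/L_S = (8.00)²(1.70)⁴ = 534.5.
F_X/F_S = (L_X/L_S)/(d_X/d_S)² = 534.5/0.7744 = 690.3.
m_X − m_S = −2.5 log₁₀(690.3) = -7.10.

-7.10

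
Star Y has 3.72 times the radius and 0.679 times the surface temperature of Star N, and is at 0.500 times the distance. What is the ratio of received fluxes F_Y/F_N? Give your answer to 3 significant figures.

L_Y/L_N = (R_Y/R_N)²(T_Y/T_N)⁴ = (3.72)² × (0.679)⁴ = 2.941.
F_Y/F_N = (L_Y/L_N)/(d_Y/d_N)² = 2.941 / (0.500)² = 11.77.

11.8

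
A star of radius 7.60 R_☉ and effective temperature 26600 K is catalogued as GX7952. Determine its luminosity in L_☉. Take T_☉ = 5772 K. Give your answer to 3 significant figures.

L/L_☉ = (R/R_☉)² (T/T_☉)⁴ = (7.60)² × (26600/5772)⁴
       = 57.76 × (4.608)⁴ = 57.76 × 451.0 = 2.605×10^4.

2.61×10^4 L_☉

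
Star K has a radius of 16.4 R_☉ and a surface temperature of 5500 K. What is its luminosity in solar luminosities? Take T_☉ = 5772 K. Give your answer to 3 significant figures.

222 solar luminosities

L/L_☉ = (R/R_☉)² (T/T_☉)⁴ = (16.4)² × (5500/5772)⁴
       = 269.0 × (0.9529)⁴ = 269.0 × 0.8244 = 221.7.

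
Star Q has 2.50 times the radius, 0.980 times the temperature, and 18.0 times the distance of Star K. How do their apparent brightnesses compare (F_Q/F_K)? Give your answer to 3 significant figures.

L_Q/L_K = (R_Q/R_K)²(T_Q/T_K)⁴ = (2.50)² × (0.980)⁴ = 5.765.
F_Q/F_K = (L_Q/L_K)/(d_Q/d_K)² = 5.765 / (18.0)² = 0.01779.

0.0178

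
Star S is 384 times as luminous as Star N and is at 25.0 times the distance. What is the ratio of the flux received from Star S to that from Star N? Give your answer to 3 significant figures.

0.614

F = L/(4πd²), so F_S/F_N = (L_S/L_N) / (d_S/d_N)²
= 384 / (25.0)² = 384 / 625.0 = 0.6144.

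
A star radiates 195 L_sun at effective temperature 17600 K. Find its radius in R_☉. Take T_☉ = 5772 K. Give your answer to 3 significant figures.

R/R_☉ = √(L/L_☉) / (T/T_☉)² = √(195) / (3.049)²
       = 13.96 / 9.298 = 1.502.

1.50 R_☉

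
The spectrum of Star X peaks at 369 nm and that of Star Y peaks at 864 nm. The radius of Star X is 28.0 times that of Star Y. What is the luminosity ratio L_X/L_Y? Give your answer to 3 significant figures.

Wien's law gives T ∝ 1/λ_max, so T_X/T_Y = λ_Y/λ_X = 864/369 = 2.341.
Then L ∝ R²T⁴ gives L_X/L_Y = (28.0)² × (2.341)⁴ = 784.0 × 30.06 = 2.356×10^4.

2.36×10^4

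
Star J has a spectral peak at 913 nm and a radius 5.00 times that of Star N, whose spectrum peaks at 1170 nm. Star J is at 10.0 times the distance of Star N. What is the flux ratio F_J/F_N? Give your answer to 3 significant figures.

0.674

Wien's law: T_J/T_N = λ_N/λ_J = 1170/913 = 1.281.
L_J/L_N = (R_J/R_N)²(T_J/T_N)⁴ = (5.00)²(1.281)⁴ = 67.42.
F_J/F_N = (L_J/L_N)/(d_J/d_N)² = 67.42/(10.0)² = 0.6742.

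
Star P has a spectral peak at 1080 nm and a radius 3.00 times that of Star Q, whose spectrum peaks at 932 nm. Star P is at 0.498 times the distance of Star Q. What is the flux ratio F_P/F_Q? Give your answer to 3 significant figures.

Wien's law: T_P/T_Q = λ_Q/λ_P = 932/1080 = 0.8630.
L_P/L_Q = (R_P/R_Q)²(T_P/T_Q)⁴ = (3.00)²(0.8630)⁴ = 4.991.
F_P/F_Q = (L_P/L_Q)/(d_P/d_Q)² = 4.991/(0.498)² = 20.13.

20.1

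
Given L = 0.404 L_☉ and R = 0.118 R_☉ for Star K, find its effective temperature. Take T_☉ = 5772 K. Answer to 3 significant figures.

T/T_☉ = (L/L_☉)^(1/4) / (R/R_☉)^(1/2)
T = 5772 × (0.404)^(1/4) / √(0.118) = 5772 × 0.7973 / 0.3435 = 1.340×10^4 K.

1.34×10^4 K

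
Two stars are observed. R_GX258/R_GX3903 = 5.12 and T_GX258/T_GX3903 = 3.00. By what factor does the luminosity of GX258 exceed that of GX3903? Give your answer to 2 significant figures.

From the Stefan–Boltzmann law, L ∝ R²T⁴, so
L_GX258/L_GX3903 = (R_GX258/R_GX3903)² (T_GX258/T_GX3903)⁴ = (5.12)² × (3.00)⁴ = 26.21 × 81.00 = 2123.

2.1×10^3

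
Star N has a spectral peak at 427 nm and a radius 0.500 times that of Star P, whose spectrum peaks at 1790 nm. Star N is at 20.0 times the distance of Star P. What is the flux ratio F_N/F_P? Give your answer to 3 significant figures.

0.193

Wien's law: T_N/T_P = λ_P/λ_N = 1790/427 = 4.192.
L_N/L_P = (R_N/R_P)²(T_N/T_P)⁴ = (0.500)²(4.192)⁴ = 77.20.
F_N/F_P = (L_N/L_P)/(d_N/d_P)² = 77.20/(20.0)² = 0.1930.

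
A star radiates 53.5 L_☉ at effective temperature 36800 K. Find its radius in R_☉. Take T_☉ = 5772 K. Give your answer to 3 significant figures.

R/R_☉ = √(L/L_☉) / (T/T_☉)² = √(53.5) / (6.376)²
       = 7.314 / 40.65 = 0.1799.

0.180 R_☉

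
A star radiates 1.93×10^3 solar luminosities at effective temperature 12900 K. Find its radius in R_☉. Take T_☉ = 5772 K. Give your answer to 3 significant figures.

R/R_☉ = √(L/L_☉) / (T/T_☉)² = √(1.93×10^3) / (2.235)²
       = 43.93 / 4.995 = 8.795.

8.80 R_☉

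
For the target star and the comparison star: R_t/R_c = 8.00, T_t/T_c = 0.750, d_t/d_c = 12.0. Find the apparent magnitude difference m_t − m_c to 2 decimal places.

2.13

L_t/L_c = (8.00)²(0.750)⁴ = 20.25.
F_t/F_c = (L_t/L_c)/(d_t/d_c)² = 20.25/144.0 = 0.1406.
m_t − m_c = −2.5 log₁₀(0.1406) = 2.13.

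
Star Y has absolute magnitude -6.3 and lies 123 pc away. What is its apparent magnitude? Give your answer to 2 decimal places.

-0.85

m = M + 5 log₁₀(d/10 pc) = -6.3 + 5 log₁₀(123/10)
  = -6.3 + 5 × 1.090 = -6.3 + 5.45 = -0.85.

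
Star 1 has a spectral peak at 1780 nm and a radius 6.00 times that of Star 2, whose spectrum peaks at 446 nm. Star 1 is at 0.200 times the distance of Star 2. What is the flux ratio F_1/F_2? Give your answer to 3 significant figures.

3.55

Wien's law: T_1/T_2 = λ_2/λ_1 = 446/1780 = 0.2506.
L_1/L_2 = (R_1/R_2)²(T_1/T_2)⁴ = (6.00)²(0.2506)⁴ = 0.1419.
F_1/F_2 = (L_1/L_2)/(d_1/d_2)² = 0.1419/(0.200)² = 3.547.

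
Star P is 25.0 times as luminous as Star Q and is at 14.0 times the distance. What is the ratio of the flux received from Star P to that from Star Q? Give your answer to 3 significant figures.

0.128

F = L/(4πd²), so F_P/F_Q = (L_P/L_Q) / (d_P/d_Q)²
= 25.0 / (14.0)² = 25.0 / 196.0 = 0.1276.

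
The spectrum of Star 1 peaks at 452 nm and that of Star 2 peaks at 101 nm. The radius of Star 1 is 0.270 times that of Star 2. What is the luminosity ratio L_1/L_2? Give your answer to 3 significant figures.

Wien's law gives T ∝ 1/λ_max, so T_1/T_2 = λ_2/λ_1 = 101/452 = 0.2235.
Then L ∝ R²T⁴ gives L_1/L_2 = (0.270)² × (0.2235)⁴ = 0.07290 × 0.002493 = 1.817×10^-4.

1.82×10^-4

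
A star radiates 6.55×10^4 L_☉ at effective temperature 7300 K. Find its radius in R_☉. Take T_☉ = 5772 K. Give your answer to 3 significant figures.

160 R_☉

R/R_☉ = √(L/L_☉) / (T/T_☉)² = √(6.55×10^4) / (1.265)²
       = 255.9 / 1.600 = 160.0.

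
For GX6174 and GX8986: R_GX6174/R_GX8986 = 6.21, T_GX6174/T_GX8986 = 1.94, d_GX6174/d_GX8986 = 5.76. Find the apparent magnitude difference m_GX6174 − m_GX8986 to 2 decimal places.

L_GX6174/L_GX8986 = (6.21)²(1.94)⁴ = 546.2.
F_GX6174/F_GX8986 = (L_GX6174/L_GX8986)/(d_GX6174/d_GX8986)² = 546.2/33.18 = 16.46.
m_GX6174 − m_GX8986 = −2.5 log₁₀(16.46) = -3.04.

-3.04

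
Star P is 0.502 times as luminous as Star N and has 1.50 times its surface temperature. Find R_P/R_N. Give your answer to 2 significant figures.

0.31

L ∝ R²T⁴ gives R ∝ √L / T², so
R_P/R_N = √(0.502) / (1.50)² = 0.7085 / 2.250 = 0.3149.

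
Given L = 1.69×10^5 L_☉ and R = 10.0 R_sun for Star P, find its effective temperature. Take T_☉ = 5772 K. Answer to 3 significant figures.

T/T_☉ = (L/L_☉)^(1/4) / (R/R_☉)^(1/2)
T = 5772 × (1.69×10^5)^(1/4) / √(10.0) = 5772 × 20.28 / 3.162 = 3.701×10^4 K.

3.70×10^4 K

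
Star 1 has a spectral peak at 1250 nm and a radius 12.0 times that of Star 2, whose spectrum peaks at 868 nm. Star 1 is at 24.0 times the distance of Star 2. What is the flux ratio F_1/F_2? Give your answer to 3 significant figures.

0.0581

Wien's law: T_1/T_2 = λ_2/λ_1 = 868/1250 = 0.6944.
L_1/L_2 = (R_1/R_2)²(T_1/T_2)⁴ = (12.0)²(0.6944)⁴ = 33.48.
F_1/F_2 = (L_1/L_2)/(d_1/d_2)² = 33.48/(24.0)² = 0.05813.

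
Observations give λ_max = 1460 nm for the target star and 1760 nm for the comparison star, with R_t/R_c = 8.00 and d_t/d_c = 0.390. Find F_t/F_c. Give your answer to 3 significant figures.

Wien's law: T_t/T_c = λ_c/λ_t = 1760/1460 = 1.205.
L_t/L_c = (R_t/R_c)²(T_t/T_c)⁴ = (8.00)²(1.205)⁴ = 135.2.
F_t/F_c = (L_t/L_c)/(d_t/d_c)² = 135.2/(0.390)² = 888.6.

889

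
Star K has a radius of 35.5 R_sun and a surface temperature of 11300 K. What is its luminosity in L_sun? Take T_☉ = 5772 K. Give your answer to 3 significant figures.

1.85×10^4 L_sun

L/L_☉ = (R/R_☉)² (T/T_☉)⁴ = (35.5)² × (11300/5772)⁴
       = 1260 × (1.958)⁴ = 1260 × 14.69 = 1.851×10^4.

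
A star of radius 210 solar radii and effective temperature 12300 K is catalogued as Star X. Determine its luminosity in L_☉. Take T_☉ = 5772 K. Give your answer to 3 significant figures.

9.09×10^5 L_☉

L/L_☉ = (R/R_☉)² (T/T_☉)⁴ = (210)² × (12300/5772)⁴
       = 4.410×10^4 × (2.131)⁴ = 4.410×10^4 × 20.62 = 9.094×10^5.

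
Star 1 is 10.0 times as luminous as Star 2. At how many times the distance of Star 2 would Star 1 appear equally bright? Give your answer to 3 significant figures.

Equal flux requires L_1/d_1² = L_2/d_2², so d_1/d_2 = √(L_1/L_2)
= √(10.0) = 3.162.

3.16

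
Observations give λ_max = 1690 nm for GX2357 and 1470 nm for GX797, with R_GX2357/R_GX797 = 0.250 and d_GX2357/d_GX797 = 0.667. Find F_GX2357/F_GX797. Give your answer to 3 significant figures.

0.0804

Wien's law: T_GX2357/T_GX797 = λ_GX797/λ_GX2357 = 1470/1690 = 0.8698.
L_GX2357/L_GX797 = (R_GX2357/R_GX797)²(T_GX2357/T_GX797)⁴ = (0.250)²(0.8698)⁴ = 0.03578.
F_GX2357/F_GX797 = (L_GX2357/L_GX797)/(d_GX2357/d_GX797)² = 0.03578/(0.667)² = 0.08042.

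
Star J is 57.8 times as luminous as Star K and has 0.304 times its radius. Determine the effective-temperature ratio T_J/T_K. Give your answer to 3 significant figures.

5.00

L ∝ R²T⁴ gives T ∝ (L/R²)^(1/4), so
T_J/T_K = (57.8 / 0.304²)^(1/4) = (625.4)^(1/4) = 5.001.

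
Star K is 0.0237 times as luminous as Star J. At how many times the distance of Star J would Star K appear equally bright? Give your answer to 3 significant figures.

0.154

Equal flux requires L_K/d_K² = L_J/d_J², so d_K/d_J = √(L_K/L_J)
= √(0.0237) = 0.1539.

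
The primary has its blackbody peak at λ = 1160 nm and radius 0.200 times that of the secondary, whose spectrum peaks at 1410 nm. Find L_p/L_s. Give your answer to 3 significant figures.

Wien's law gives T ∝ 1/λ_max, so T_p/T_s = λ_s/λ_p = 1410/1160 = 1.216.
Then L ∝ R²T⁴ gives L_p/L_s = (0.200)² × (1.216)⁴ = 0.04000 × 2.183 = 0.08732.

0.0873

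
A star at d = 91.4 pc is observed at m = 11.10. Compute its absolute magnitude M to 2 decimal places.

6.30

M = m − 5 log₁₀(d/10 pc) = 11.10 − 5 log₁₀(91.4/10)
  = 11.10 − 5 × 0.961 = 11.10 − 4.80 = 6.30.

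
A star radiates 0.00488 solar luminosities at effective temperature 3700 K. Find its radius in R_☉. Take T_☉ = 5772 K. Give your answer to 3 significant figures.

R/R_☉ = √(L/L_☉) / (T/T_☉)² = √(0.00488) / (0.6410)²
       = 0.06986 / 0.4109 = 0.1700.

0.170 R_☉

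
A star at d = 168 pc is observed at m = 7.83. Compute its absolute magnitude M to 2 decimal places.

1.70

M = m − 5 log₁₀(d/10 pc) = 7.83 − 5 log₁₀(168/10)
  = 7.83 − 5 × 1.225 = 7.83 − 6.13 = 1.70.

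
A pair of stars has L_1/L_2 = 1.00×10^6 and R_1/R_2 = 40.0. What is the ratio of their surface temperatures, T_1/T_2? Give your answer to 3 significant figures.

5.00

L ∝ R²T⁴ gives T ∝ (L/R²)^(1/4), so
T_1/T_2 = (1.00×10^6 / 40.0²)^(1/4) = (625.0)^(1/4) = 5.000.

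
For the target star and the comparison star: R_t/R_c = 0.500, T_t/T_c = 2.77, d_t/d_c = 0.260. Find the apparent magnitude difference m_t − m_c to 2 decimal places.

-5.84

L_t/L_c = (0.500)²(2.77)⁴ = 14.72.
F_t/F_c = (L_t/L_c)/(d_t/d_c)² = 14.72/0.06760 = 217.7.
m_t − m_c = −2.5 log₁₀(217.7) = -5.84.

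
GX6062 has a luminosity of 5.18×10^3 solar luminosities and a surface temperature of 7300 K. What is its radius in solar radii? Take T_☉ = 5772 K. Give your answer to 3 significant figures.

45.0 solar radii

R/R_☉ = √(L/L_☉) / (T/T_☉)² = √(5.18×10^3) / (1.265)²
       = 71.97 / 1.600 = 45.00.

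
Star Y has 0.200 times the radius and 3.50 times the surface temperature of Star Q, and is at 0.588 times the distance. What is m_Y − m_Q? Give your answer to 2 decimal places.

-3.10

L_Y/L_Q = (0.200)²(3.50)⁴ = 6.003.
F_Y/F_Q = (L_Y/L_Q)/(d_Y/d_Q)² = 6.003/0.3457 = 17.36.
m_Y − m_Q = −2.5 log₁₀(17.36) = -3.10.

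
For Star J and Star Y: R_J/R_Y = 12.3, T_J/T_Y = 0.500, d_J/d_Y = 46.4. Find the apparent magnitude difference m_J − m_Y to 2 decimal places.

L_J/L_Y = (12.3)²(0.500)⁴ = 9.456.
F_J/F_Y = (L_J/L_Y)/(d_J/d_Y)² = 9.456/2153 = 0.004392.
m_J − m_Y = −2.5 log₁₀(0.004392) = 5.89.

5.89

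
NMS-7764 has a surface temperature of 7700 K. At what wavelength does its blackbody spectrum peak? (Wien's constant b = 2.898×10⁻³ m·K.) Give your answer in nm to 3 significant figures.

λ_max = b/T = 2.898×10⁻³ / 7700 = 3.76×10^-7 m = 376.4 nm.

376 nm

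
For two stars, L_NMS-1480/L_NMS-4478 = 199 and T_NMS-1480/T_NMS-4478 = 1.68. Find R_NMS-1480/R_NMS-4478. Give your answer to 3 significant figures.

L ∝ R²T⁴ gives R ∝ √L / T², so
R_NMS-1480/R_NMS-4478 = √(199) / (1.68)² = 14.11 / 2.822 = 4.998.

5.00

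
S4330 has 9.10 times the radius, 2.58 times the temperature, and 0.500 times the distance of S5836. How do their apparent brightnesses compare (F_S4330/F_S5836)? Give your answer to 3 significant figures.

L_S4330/L_S5836 = (R_S4330/R_S5836)²(T_S4330/T_S5836)⁴ = (9.10)² × (2.58)⁴ = 3669.
F_S4330/F_S5836 = (L_S4330/L_S5836)/(d_S4330/d_S5836)² = 3669 / (0.500)² = 1.468×10^4.

1.47×10^4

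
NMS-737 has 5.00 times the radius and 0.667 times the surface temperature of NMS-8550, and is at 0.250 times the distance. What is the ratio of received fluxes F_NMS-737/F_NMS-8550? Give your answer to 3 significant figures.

L_NMS-737/L_NMS-8550 = (R_NMS-737/R_NMS-8550)²(T_NMS-737/T_NMS-8550)⁴ = (5.00)² × (0.667)⁴ = 4.948.
F_NMS-737/F_NMS-8550 = (L_NMS-737/L_NMS-8550)/(d_NMS-737/d_NMS-8550)² = 4.948 / (0.250)² = 79.17.

79.2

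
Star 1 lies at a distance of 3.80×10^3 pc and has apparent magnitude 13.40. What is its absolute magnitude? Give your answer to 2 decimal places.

M = m − 5 log₁₀(d/10 pc) = 13.40 − 5 log₁₀(3.80×10^3/10)
  = 13.40 − 5 × 2.580 = 13.40 − 12.90 = 0.50.

0.50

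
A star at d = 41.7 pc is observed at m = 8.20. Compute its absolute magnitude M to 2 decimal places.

M = m − 5 log₁₀(d/10 pc) = 8.20 − 5 log₁₀(41.7/10)
  = 8.20 − 5 × 0.620 = 8.20 − 3.10 = 5.10.

5.10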